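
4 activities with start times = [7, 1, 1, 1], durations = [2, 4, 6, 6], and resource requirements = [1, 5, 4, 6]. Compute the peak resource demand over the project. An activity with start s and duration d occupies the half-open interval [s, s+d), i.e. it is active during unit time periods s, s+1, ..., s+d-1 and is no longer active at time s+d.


Each activity i is active on [start_i, start_i + duration_i).
Compute total resource usage per time slot:
  t=0: active resources = [], total = 0
  t=1: active resources = [5, 4, 6], total = 15
  t=2: active resources = [5, 4, 6], total = 15
  t=3: active resources = [5, 4, 6], total = 15
  t=4: active resources = [5, 4, 6], total = 15
  t=5: active resources = [4, 6], total = 10
  t=6: active resources = [4, 6], total = 10
  t=7: active resources = [1], total = 1
  t=8: active resources = [1], total = 1
Peak resource demand = 15

15


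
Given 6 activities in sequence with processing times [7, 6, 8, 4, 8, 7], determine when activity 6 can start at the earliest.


Activity 6 starts after activities 1 through 5 complete.
Predecessor durations: [7, 6, 8, 4, 8]
ES = 7 + 6 + 8 + 4 + 8 = 33

33


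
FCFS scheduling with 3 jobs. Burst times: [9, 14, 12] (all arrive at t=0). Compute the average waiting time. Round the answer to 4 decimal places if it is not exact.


FCFS order (as given): [9, 14, 12]
Waiting times:
  Job 1: wait = 0
  Job 2: wait = 9
  Job 3: wait = 23
Sum of waiting times = 32
Average waiting time = 32/3 = 10.6667

10.6667


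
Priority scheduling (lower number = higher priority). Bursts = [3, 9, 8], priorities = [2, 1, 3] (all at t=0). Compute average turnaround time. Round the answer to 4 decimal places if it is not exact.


Sort by priority (ascending = highest first):
Order: [(1, 9), (2, 3), (3, 8)]
Completion times:
  Priority 1, burst=9, C=9
  Priority 2, burst=3, C=12
  Priority 3, burst=8, C=20
Average turnaround = 41/3 = 13.6667

13.6667


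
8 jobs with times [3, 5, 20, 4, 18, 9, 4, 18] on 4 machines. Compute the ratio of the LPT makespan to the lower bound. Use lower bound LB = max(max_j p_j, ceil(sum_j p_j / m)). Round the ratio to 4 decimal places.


LPT order: [20, 18, 18, 9, 5, 4, 4, 3]
Machine loads after assignment: [20, 22, 21, 18]
LPT makespan = 22
Lower bound = max(max_job, ceil(total/4)) = max(20, 21) = 21
Ratio = 22 / 21 = 1.0476

1.0476


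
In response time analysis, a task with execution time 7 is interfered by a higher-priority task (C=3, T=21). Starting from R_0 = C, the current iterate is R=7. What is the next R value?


R_next = C + ceil(R_prev / T_hp) * C_hp
ceil(7 / 21) = ceil(0.3333) = 1
Interference = 1 * 3 = 3
R_next = 7 + 3 = 10

10


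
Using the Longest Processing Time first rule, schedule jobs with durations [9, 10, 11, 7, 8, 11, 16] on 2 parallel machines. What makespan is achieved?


Sort jobs in decreasing order (LPT): [16, 11, 11, 10, 9, 8, 7]
Assign each job to the least loaded machine:
  Machine 1: jobs [16, 10, 8], load = 34
  Machine 2: jobs [11, 11, 9, 7], load = 38
Makespan = max load = 38

38


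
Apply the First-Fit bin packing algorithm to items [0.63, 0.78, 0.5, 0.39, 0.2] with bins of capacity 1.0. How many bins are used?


Place items sequentially using First-Fit:
  Item 0.63 -> new Bin 1
  Item 0.78 -> new Bin 2
  Item 0.5 -> new Bin 3
  Item 0.39 -> Bin 3 (now 0.89)
  Item 0.2 -> Bin 1 (now 0.83)
Total bins used = 3

3


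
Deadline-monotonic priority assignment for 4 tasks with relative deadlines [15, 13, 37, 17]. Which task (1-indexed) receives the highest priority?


Sort tasks by relative deadline (ascending):
  Task 2: deadline = 13
  Task 1: deadline = 15
  Task 4: deadline = 17
  Task 3: deadline = 37
Priority order (highest first): [2, 1, 4, 3]
Highest priority task = 2

2


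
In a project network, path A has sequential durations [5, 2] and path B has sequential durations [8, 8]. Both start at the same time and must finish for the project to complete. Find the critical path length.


Path A total = 5 + 2 = 7
Path B total = 8 + 8 = 16
Critical path = longest path = max(7, 16) = 16

16


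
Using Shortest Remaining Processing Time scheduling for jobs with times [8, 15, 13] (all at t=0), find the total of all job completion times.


Since all jobs arrive at t=0, SRPT equals SPT ordering.
SPT order: [8, 13, 15]
Completion times:
  Job 1: p=8, C=8
  Job 2: p=13, C=21
  Job 3: p=15, C=36
Total completion time = 8 + 21 + 36 = 65

65


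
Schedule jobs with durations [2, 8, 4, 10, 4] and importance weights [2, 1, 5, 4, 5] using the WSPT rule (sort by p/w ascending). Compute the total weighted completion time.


Compute p/w ratios and sort ascending (WSPT): [(4, 5), (4, 5), (2, 2), (10, 4), (8, 1)]
Compute weighted completion times:
  Job (p=4,w=5): C=4, w*C=5*4=20
  Job (p=4,w=5): C=8, w*C=5*8=40
  Job (p=2,w=2): C=10, w*C=2*10=20
  Job (p=10,w=4): C=20, w*C=4*20=80
  Job (p=8,w=1): C=28, w*C=1*28=28
Total weighted completion time = 188

188


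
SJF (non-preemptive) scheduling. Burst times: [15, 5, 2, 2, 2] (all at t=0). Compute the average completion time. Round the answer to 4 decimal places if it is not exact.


SJF order (ascending): [2, 2, 2, 5, 15]
Completion times:
  Job 1: burst=2, C=2
  Job 2: burst=2, C=4
  Job 3: burst=2, C=6
  Job 4: burst=5, C=11
  Job 5: burst=15, C=26
Average completion = 49/5 = 9.8

9.8


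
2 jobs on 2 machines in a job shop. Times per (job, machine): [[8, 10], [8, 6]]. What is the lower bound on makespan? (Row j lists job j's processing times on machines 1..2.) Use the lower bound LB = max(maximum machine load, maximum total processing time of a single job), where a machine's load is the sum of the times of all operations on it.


Machine loads:
  Machine 1: 8 + 8 = 16
  Machine 2: 10 + 6 = 16
Max machine load = 16
Job totals:
  Job 1: 18
  Job 2: 14
Max job total = 18
Lower bound = max(16, 18) = 18

18


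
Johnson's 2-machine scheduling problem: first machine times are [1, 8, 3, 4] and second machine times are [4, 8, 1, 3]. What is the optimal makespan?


Apply Johnson's rule:
  Group 1 (a <= b): [(1, 1, 4), (2, 8, 8)]
  Group 2 (a > b): [(4, 4, 3), (3, 3, 1)]
Optimal job order: [1, 2, 4, 3]
Schedule:
  Job 1: M1 done at 1, M2 done at 5
  Job 2: M1 done at 9, M2 done at 17
  Job 4: M1 done at 13, M2 done at 20
  Job 3: M1 done at 16, M2 done at 21
Makespan = 21

21


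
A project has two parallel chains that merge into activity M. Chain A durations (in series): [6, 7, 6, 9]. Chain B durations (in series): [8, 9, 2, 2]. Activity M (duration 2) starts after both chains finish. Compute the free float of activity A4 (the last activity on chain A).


ES(A4) = sum of predecessors on chain A = 19
EF(A4) = ES + duration = 19 + 9 = 28
Successor of A4 is M. ES(M) = max(sum(A), sum(B)) = max(28, 21) = 28
Free float = ES(successor) - EF(current) = 28 - 28 = 0

0


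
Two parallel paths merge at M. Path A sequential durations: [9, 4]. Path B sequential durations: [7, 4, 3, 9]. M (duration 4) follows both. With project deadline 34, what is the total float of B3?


Forward pass: ES(B3) = sum of predecessors on chain B = 11
EF = ES + duration = 11 + 3 = 14
Backward pass: LF(M) = deadline = 34; LS(M) = 34 - 4 = 30
LF(B3) = LS(M) - sum(successors on chain B) = 30 - 9 = 21
LS = LF - duration = 21 - 3 = 18
Total float = LS - ES = 18 - 11 = 7

7


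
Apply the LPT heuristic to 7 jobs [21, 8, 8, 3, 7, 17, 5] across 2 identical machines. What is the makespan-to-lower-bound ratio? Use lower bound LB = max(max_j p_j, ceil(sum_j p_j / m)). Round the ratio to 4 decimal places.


LPT order: [21, 17, 8, 8, 7, 5, 3]
Machine loads after assignment: [34, 35]
LPT makespan = 35
Lower bound = max(max_job, ceil(total/2)) = max(21, 35) = 35
Ratio = 35 / 35 = 1.0

1.0


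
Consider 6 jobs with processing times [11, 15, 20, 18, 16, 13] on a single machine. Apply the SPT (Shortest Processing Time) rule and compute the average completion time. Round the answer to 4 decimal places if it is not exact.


Sort jobs by processing time (SPT order): [11, 13, 15, 16, 18, 20]
Compute completion times sequentially:
  Job 1: processing = 11, completes at 11
  Job 2: processing = 13, completes at 24
  Job 3: processing = 15, completes at 39
  Job 4: processing = 16, completes at 55
  Job 5: processing = 18, completes at 73
  Job 6: processing = 20, completes at 93
Sum of completion times = 295
Average completion time = 295/6 = 49.1667

49.1667


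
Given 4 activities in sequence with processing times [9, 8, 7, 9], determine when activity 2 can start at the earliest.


Activity 2 starts after activities 1 through 1 complete.
Predecessor durations: [9]
ES = 9 = 9

9


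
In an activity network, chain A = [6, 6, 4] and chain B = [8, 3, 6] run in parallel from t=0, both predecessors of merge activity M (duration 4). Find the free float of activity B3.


ES(B3) = sum of predecessors on chain B = 11
EF(B3) = ES + duration = 11 + 6 = 17
Successor of B3 is M. ES(M) = max(sum(A), sum(B)) = max(16, 17) = 17
Free float = ES(successor) - EF(current) = 17 - 17 = 0

0


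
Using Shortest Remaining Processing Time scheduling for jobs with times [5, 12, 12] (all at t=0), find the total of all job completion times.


Since all jobs arrive at t=0, SRPT equals SPT ordering.
SPT order: [5, 12, 12]
Completion times:
  Job 1: p=5, C=5
  Job 2: p=12, C=17
  Job 3: p=12, C=29
Total completion time = 5 + 17 + 29 = 51

51


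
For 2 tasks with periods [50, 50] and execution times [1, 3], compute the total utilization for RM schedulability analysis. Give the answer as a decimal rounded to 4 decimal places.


Compute individual utilizations (exact fractions):
  Task 1: C/T = 1/50 (approx. 0.02)
  Task 2: C/T = 3/50 (approx. 0.06)
Total utilization U = 1/50 + 3/50 = 2/25
Rounded to 4 decimal places: U = 0.0800
RM (Liu & Layland) bound for 2 tasks = 0.828427; compare with U = 2/25 (approx. 0.080000)
U <= bound, so schedulable by RM sufficient condition.

0.0800


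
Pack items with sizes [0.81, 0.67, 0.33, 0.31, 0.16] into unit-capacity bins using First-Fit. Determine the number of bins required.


Place items sequentially using First-Fit:
  Item 0.81 -> new Bin 1
  Item 0.67 -> new Bin 2
  Item 0.33 -> Bin 2 (now 1.0)
  Item 0.31 -> new Bin 3
  Item 0.16 -> Bin 1 (now 0.97)
Total bins used = 3

3


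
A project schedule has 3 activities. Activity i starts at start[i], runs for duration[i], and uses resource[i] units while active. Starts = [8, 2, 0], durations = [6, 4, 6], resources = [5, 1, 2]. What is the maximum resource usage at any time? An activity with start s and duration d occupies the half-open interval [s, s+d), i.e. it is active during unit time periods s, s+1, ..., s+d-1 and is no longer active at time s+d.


Each activity i is active on [start_i, start_i + duration_i).
Compute total resource usage per time slot:
  t=0: active resources = [2], total = 2
  t=1: active resources = [2], total = 2
  t=2: active resources = [1, 2], total = 3
  t=3: active resources = [1, 2], total = 3
  t=4: active resources = [1, 2], total = 3
  t=5: active resources = [1, 2], total = 3
  t=6: active resources = [], total = 0
  t=7: active resources = [], total = 0
  t=8: active resources = [5], total = 5
  t=9: active resources = [5], total = 5
  t=10: active resources = [5], total = 5
  t=11: active resources = [5], total = 5
  t=12: active resources = [5], total = 5
  t=13: active resources = [5], total = 5
Peak resource demand = 5

5


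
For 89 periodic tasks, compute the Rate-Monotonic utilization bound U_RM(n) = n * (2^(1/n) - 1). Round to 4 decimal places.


Compute 2^(1/89) = 1.0078185773
Subtract 1: 1.0078185773 - 1 = 0.0078185773
Multiply by n: 89 * 0.0078185773 = 0.6958533797
Round to 4 dp: 0.6959

0.6959


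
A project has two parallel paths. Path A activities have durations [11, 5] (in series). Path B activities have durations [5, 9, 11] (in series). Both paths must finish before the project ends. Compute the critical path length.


Path A total = 11 + 5 = 16
Path B total = 5 + 9 + 11 = 25
Critical path = longest path = max(16, 25) = 25

25


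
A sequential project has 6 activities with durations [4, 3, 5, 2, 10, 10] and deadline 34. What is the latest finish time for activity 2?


LF(activity 2) = deadline - sum of successor durations
Successors: activities 3 through 6 with durations [5, 2, 10, 10]
Sum of successor durations = 27
LF = 34 - 27 = 7

7


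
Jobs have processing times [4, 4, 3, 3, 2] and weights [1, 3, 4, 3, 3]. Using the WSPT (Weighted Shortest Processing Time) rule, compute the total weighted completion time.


Compute p/w ratios and sort ascending (WSPT): [(2, 3), (3, 4), (3, 3), (4, 3), (4, 1)]
Compute weighted completion times:
  Job (p=2,w=3): C=2, w*C=3*2=6
  Job (p=3,w=4): C=5, w*C=4*5=20
  Job (p=3,w=3): C=8, w*C=3*8=24
  Job (p=4,w=3): C=12, w*C=3*12=36
  Job (p=4,w=1): C=16, w*C=1*16=16
Total weighted completion time = 102

102


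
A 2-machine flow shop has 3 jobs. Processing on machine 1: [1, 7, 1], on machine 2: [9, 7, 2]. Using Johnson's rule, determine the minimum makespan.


Apply Johnson's rule:
  Group 1 (a <= b): [(1, 1, 9), (3, 1, 2), (2, 7, 7)]
  Group 2 (a > b): []
Optimal job order: [1, 3, 2]
Schedule:
  Job 1: M1 done at 1, M2 done at 10
  Job 3: M1 done at 2, M2 done at 12
  Job 2: M1 done at 9, M2 done at 19
Makespan = 19

19


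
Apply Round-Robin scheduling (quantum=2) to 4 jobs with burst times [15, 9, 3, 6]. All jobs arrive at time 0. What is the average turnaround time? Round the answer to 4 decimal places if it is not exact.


Time quantum = 2
Execution trace:
  J1 runs 2 units, time = 2
  J2 runs 2 units, time = 4
  J3 runs 2 units, time = 6
  J4 runs 2 units, time = 8
  J1 runs 2 units, time = 10
  J2 runs 2 units, time = 12
  J3 runs 1 units, time = 13
  J4 runs 2 units, time = 15
  J1 runs 2 units, time = 17
  J2 runs 2 units, time = 19
  J4 runs 2 units, time = 21
  J1 runs 2 units, time = 23
  J2 runs 2 units, time = 25
  J1 runs 2 units, time = 27
  J2 runs 1 units, time = 28
  J1 runs 2 units, time = 30
  J1 runs 2 units, time = 32
  J1 runs 1 units, time = 33
Finish times: [33, 28, 13, 21]
Average turnaround = 95/4 = 23.75

23.75


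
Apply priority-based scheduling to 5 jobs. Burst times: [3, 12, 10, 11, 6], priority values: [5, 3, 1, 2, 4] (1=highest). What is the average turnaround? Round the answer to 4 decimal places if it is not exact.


Sort by priority (ascending = highest first):
Order: [(1, 10), (2, 11), (3, 12), (4, 6), (5, 3)]
Completion times:
  Priority 1, burst=10, C=10
  Priority 2, burst=11, C=21
  Priority 3, burst=12, C=33
  Priority 4, burst=6, C=39
  Priority 5, burst=3, C=42
Average turnaround = 145/5 = 29.0

29.0


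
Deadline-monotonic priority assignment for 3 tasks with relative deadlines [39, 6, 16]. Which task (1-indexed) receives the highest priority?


Sort tasks by relative deadline (ascending):
  Task 2: deadline = 6
  Task 3: deadline = 16
  Task 1: deadline = 39
Priority order (highest first): [2, 3, 1]
Highest priority task = 2

2


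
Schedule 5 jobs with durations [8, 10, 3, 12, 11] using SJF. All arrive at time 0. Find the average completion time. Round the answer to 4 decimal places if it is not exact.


SJF order (ascending): [3, 8, 10, 11, 12]
Completion times:
  Job 1: burst=3, C=3
  Job 2: burst=8, C=11
  Job 3: burst=10, C=21
  Job 4: burst=11, C=32
  Job 5: burst=12, C=44
Average completion = 111/5 = 22.2

22.2


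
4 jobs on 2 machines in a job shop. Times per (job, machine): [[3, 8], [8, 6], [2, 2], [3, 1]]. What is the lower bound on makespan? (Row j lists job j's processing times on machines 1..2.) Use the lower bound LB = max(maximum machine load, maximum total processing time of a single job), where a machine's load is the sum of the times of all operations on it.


Machine loads:
  Machine 1: 3 + 8 + 2 + 3 = 16
  Machine 2: 8 + 6 + 2 + 1 = 17
Max machine load = 17
Job totals:
  Job 1: 11
  Job 2: 14
  Job 3: 4
  Job 4: 4
Max job total = 14
Lower bound = max(17, 14) = 17

17


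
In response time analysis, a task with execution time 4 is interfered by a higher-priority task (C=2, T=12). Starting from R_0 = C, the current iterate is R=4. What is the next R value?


R_next = C + ceil(R_prev / T_hp) * C_hp
ceil(4 / 12) = ceil(0.3333) = 1
Interference = 1 * 2 = 2
R_next = 4 + 2 = 6

6


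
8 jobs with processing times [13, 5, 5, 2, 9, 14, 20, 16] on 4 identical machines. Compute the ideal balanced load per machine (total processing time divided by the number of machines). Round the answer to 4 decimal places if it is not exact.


Total processing time = 13 + 5 + 5 + 2 + 9 + 14 + 20 + 16 = 84
Number of machines = 4
Ideal balanced load = 84 / 4 = 21.0

21.0


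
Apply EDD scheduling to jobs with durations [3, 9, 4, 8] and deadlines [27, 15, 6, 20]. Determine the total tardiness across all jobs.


Sort by due date (EDD order): [(4, 6), (9, 15), (8, 20), (3, 27)]
Compute completion times and tardiness:
  Job 1: p=4, d=6, C=4, tardiness=max(0,4-6)=0
  Job 2: p=9, d=15, C=13, tardiness=max(0,13-15)=0
  Job 3: p=8, d=20, C=21, tardiness=max(0,21-20)=1
  Job 4: p=3, d=27, C=24, tardiness=max(0,24-27)=0
Total tardiness = 1

1


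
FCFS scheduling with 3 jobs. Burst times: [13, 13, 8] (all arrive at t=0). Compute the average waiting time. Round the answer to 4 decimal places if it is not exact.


FCFS order (as given): [13, 13, 8]
Waiting times:
  Job 1: wait = 0
  Job 2: wait = 13
  Job 3: wait = 26
Sum of waiting times = 39
Average waiting time = 39/3 = 13.0

13.0


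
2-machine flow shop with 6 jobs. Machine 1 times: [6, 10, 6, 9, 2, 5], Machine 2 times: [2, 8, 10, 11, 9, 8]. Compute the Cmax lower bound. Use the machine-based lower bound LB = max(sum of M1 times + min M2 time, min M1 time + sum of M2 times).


LB1 = sum(M1 times) + min(M2 times) = 38 + 2 = 40
LB2 = min(M1 times) + sum(M2 times) = 2 + 48 = 50
Lower bound = max(LB1, LB2) = max(40, 50) = 50

50


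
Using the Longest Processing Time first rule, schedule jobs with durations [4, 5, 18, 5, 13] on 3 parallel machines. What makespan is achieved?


Sort jobs in decreasing order (LPT): [18, 13, 5, 5, 4]
Assign each job to the least loaded machine:
  Machine 1: jobs [18], load = 18
  Machine 2: jobs [13], load = 13
  Machine 3: jobs [5, 5, 4], load = 14
Makespan = max load = 18

18


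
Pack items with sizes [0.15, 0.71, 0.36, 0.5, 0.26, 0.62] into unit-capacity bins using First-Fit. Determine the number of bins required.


Place items sequentially using First-Fit:
  Item 0.15 -> new Bin 1
  Item 0.71 -> Bin 1 (now 0.86)
  Item 0.36 -> new Bin 2
  Item 0.5 -> Bin 2 (now 0.86)
  Item 0.26 -> new Bin 3
  Item 0.62 -> Bin 3 (now 0.88)
Total bins used = 3

3


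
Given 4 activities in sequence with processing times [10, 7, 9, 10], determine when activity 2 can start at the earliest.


Activity 2 starts after activities 1 through 1 complete.
Predecessor durations: [10]
ES = 10 = 10

10


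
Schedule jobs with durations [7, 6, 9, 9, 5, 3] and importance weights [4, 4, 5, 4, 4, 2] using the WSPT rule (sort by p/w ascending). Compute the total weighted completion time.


Compute p/w ratios and sort ascending (WSPT): [(5, 4), (6, 4), (3, 2), (7, 4), (9, 5), (9, 4)]
Compute weighted completion times:
  Job (p=5,w=4): C=5, w*C=4*5=20
  Job (p=6,w=4): C=11, w*C=4*11=44
  Job (p=3,w=2): C=14, w*C=2*14=28
  Job (p=7,w=4): C=21, w*C=4*21=84
  Job (p=9,w=5): C=30, w*C=5*30=150
  Job (p=9,w=4): C=39, w*C=4*39=156
Total weighted completion time = 482

482


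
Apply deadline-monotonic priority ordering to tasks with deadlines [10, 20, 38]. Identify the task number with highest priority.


Sort tasks by relative deadline (ascending):
  Task 1: deadline = 10
  Task 2: deadline = 20
  Task 3: deadline = 38
Priority order (highest first): [1, 2, 3]
Highest priority task = 1

1


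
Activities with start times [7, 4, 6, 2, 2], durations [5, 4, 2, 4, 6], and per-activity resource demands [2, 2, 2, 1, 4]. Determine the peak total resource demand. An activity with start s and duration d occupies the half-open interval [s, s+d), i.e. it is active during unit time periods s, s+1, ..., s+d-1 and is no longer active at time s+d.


Each activity i is active on [start_i, start_i + duration_i).
Compute total resource usage per time slot:
  t=0: active resources = [], total = 0
  t=1: active resources = [], total = 0
  t=2: active resources = [1, 4], total = 5
  t=3: active resources = [1, 4], total = 5
  t=4: active resources = [2, 1, 4], total = 7
  t=5: active resources = [2, 1, 4], total = 7
  t=6: active resources = [2, 2, 4], total = 8
  t=7: active resources = [2, 2, 2, 4], total = 10
  t=8: active resources = [2], total = 2
  t=9: active resources = [2], total = 2
  t=10: active resources = [2], total = 2
  t=11: active resources = [2], total = 2
Peak resource demand = 10

10


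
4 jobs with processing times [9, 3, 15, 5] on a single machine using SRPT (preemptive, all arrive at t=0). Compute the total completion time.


Since all jobs arrive at t=0, SRPT equals SPT ordering.
SPT order: [3, 5, 9, 15]
Completion times:
  Job 1: p=3, C=3
  Job 2: p=5, C=8
  Job 3: p=9, C=17
  Job 4: p=15, C=32
Total completion time = 3 + 8 + 17 + 32 = 60

60


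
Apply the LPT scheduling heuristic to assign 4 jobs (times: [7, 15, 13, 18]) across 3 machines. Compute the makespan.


Sort jobs in decreasing order (LPT): [18, 15, 13, 7]
Assign each job to the least loaded machine:
  Machine 1: jobs [18], load = 18
  Machine 2: jobs [15], load = 15
  Machine 3: jobs [13, 7], load = 20
Makespan = max load = 20

20


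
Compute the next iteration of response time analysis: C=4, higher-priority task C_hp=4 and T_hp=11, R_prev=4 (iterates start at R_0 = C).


R_next = C + ceil(R_prev / T_hp) * C_hp
ceil(4 / 11) = ceil(0.3636) = 1
Interference = 1 * 4 = 4
R_next = 4 + 4 = 8

8


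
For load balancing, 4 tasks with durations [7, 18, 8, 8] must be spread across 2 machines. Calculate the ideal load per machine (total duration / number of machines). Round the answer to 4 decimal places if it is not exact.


Total processing time = 7 + 18 + 8 + 8 = 41
Number of machines = 2
Ideal balanced load = 41 / 2 = 20.5

20.5


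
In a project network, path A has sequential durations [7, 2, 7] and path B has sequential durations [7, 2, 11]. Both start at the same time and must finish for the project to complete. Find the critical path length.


Path A total = 7 + 2 + 7 = 16
Path B total = 7 + 2 + 11 = 20
Critical path = longest path = max(16, 20) = 20

20


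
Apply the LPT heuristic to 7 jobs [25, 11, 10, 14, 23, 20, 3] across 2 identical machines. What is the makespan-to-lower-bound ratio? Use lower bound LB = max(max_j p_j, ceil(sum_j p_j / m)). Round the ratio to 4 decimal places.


LPT order: [25, 23, 20, 14, 11, 10, 3]
Machine loads after assignment: [53, 53]
LPT makespan = 53
Lower bound = max(max_job, ceil(total/2)) = max(25, 53) = 53
Ratio = 53 / 53 = 1.0

1.0


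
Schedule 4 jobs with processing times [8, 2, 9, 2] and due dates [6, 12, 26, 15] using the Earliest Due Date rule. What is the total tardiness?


Sort by due date (EDD order): [(8, 6), (2, 12), (2, 15), (9, 26)]
Compute completion times and tardiness:
  Job 1: p=8, d=6, C=8, tardiness=max(0,8-6)=2
  Job 2: p=2, d=12, C=10, tardiness=max(0,10-12)=0
  Job 3: p=2, d=15, C=12, tardiness=max(0,12-15)=0
  Job 4: p=9, d=26, C=21, tardiness=max(0,21-26)=0
Total tardiness = 2

2


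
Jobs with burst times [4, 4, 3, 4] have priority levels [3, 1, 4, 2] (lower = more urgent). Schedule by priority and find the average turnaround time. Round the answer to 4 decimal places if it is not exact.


Sort by priority (ascending = highest first):
Order: [(1, 4), (2, 4), (3, 4), (4, 3)]
Completion times:
  Priority 1, burst=4, C=4
  Priority 2, burst=4, C=8
  Priority 3, burst=4, C=12
  Priority 4, burst=3, C=15
Average turnaround = 39/4 = 9.75

9.75


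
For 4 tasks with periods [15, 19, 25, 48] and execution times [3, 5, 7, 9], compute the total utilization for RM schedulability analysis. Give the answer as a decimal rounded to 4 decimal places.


Compute individual utilizations (exact fractions):
  Task 1: C/T = 3/15 = 1/5 (approx. 0.2)
  Task 2: C/T = 5/19 (approx. 0.2632)
  Task 3: C/T = 7/25 (approx. 0.28)
  Task 4: C/T = 9/48 = 3/16 (approx. 0.1875)
Total utilization U = 1/5 + 5/19 + 7/25 + 3/16 = 7073/7600
Rounded to 4 decimal places: U = 0.9307
RM (Liu & Layland) bound for 4 tasks = 0.756828; compare with U = 7073/7600 (approx. 0.930658)
bound < U <= 1, so the RM sufficient condition is not met (inconclusive; an exact test such as response-time analysis is needed).

0.9307


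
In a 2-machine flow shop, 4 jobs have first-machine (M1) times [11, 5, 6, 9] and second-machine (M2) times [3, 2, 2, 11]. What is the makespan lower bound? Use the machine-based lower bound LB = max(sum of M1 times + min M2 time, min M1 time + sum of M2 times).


LB1 = sum(M1 times) + min(M2 times) = 31 + 2 = 33
LB2 = min(M1 times) + sum(M2 times) = 5 + 18 = 23
Lower bound = max(LB1, LB2) = max(33, 23) = 33

33


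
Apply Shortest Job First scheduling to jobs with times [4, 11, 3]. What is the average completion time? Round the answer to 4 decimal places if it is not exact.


SJF order (ascending): [3, 4, 11]
Completion times:
  Job 1: burst=3, C=3
  Job 2: burst=4, C=7
  Job 3: burst=11, C=18
Average completion = 28/3 = 9.3333

9.3333


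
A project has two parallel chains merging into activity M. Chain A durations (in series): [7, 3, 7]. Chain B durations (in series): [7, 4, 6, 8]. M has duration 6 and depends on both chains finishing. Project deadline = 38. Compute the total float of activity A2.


Forward pass: ES(A2) = sum of predecessors on chain A = 7
EF = ES + duration = 7 + 3 = 10
Backward pass: LF(M) = deadline = 38; LS(M) = 38 - 6 = 32
LF(A2) = LS(M) - sum(successors on chain A) = 32 - 7 = 25
LS = LF - duration = 25 - 3 = 22
Total float = LS - ES = 22 - 7 = 15

15


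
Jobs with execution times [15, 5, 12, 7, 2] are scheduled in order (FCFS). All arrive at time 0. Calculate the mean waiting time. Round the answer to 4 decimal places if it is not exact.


FCFS order (as given): [15, 5, 12, 7, 2]
Waiting times:
  Job 1: wait = 0
  Job 2: wait = 15
  Job 3: wait = 20
  Job 4: wait = 32
  Job 5: wait = 39
Sum of waiting times = 106
Average waiting time = 106/5 = 21.2

21.2


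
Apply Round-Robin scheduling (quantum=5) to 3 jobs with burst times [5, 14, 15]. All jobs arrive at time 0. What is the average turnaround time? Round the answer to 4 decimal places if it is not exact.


Time quantum = 5
Execution trace:
  J1 runs 5 units, time = 5
  J2 runs 5 units, time = 10
  J3 runs 5 units, time = 15
  J2 runs 5 units, time = 20
  J3 runs 5 units, time = 25
  J2 runs 4 units, time = 29
  J3 runs 5 units, time = 34
Finish times: [5, 29, 34]
Average turnaround = 68/3 = 22.6667

22.6667


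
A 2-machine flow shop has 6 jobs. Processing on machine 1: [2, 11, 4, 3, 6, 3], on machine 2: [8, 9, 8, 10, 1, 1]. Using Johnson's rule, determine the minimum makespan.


Apply Johnson's rule:
  Group 1 (a <= b): [(1, 2, 8), (4, 3, 10), (3, 4, 8)]
  Group 2 (a > b): [(2, 11, 9), (5, 6, 1), (6, 3, 1)]
Optimal job order: [1, 4, 3, 2, 5, 6]
Schedule:
  Job 1: M1 done at 2, M2 done at 10
  Job 4: M1 done at 5, M2 done at 20
  Job 3: M1 done at 9, M2 done at 28
  Job 2: M1 done at 20, M2 done at 37
  Job 5: M1 done at 26, M2 done at 38
  Job 6: M1 done at 29, M2 done at 39
Makespan = 39

39


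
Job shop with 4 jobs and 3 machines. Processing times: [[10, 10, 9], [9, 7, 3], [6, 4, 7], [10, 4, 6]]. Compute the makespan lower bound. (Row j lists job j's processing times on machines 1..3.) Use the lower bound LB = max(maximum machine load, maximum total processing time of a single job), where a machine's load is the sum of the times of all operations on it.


Machine loads:
  Machine 1: 10 + 9 + 6 + 10 = 35
  Machine 2: 10 + 7 + 4 + 4 = 25
  Machine 3: 9 + 3 + 7 + 6 = 25
Max machine load = 35
Job totals:
  Job 1: 29
  Job 2: 19
  Job 3: 17
  Job 4: 20
Max job total = 29
Lower bound = max(35, 29) = 35

35


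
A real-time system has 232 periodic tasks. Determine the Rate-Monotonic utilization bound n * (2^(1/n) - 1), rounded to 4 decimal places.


Compute 2^(1/232) = 1.0029921710
Subtract 1: 1.0029921710 - 1 = 0.0029921710
Multiply by n: 232 * 0.0029921710 = 0.6941836720
Round to 4 dp: 0.6942

0.6942


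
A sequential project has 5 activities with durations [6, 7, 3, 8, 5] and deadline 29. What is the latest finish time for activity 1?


LF(activity 1) = deadline - sum of successor durations
Successors: activities 2 through 5 with durations [7, 3, 8, 5]
Sum of successor durations = 23
LF = 29 - 23 = 6

6


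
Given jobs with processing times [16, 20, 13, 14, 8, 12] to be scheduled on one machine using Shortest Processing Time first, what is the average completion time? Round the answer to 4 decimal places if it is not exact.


Sort jobs by processing time (SPT order): [8, 12, 13, 14, 16, 20]
Compute completion times sequentially:
  Job 1: processing = 8, completes at 8
  Job 2: processing = 12, completes at 20
  Job 3: processing = 13, completes at 33
  Job 4: processing = 14, completes at 47
  Job 5: processing = 16, completes at 63
  Job 6: processing = 20, completes at 83
Sum of completion times = 254
Average completion time = 254/6 = 42.3333

42.3333


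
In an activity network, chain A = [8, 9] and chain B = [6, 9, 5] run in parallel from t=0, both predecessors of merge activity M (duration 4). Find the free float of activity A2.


ES(A2) = sum of predecessors on chain A = 8
EF(A2) = ES + duration = 8 + 9 = 17
Successor of A2 is M. ES(M) = max(sum(A), sum(B)) = max(17, 20) = 20
Free float = ES(successor) - EF(current) = 20 - 17 = 3

3


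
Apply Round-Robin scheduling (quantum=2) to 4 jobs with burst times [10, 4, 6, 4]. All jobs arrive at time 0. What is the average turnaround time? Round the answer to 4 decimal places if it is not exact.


Time quantum = 2
Execution trace:
  J1 runs 2 units, time = 2
  J2 runs 2 units, time = 4
  J3 runs 2 units, time = 6
  J4 runs 2 units, time = 8
  J1 runs 2 units, time = 10
  J2 runs 2 units, time = 12
  J3 runs 2 units, time = 14
  J4 runs 2 units, time = 16
  J1 runs 2 units, time = 18
  J3 runs 2 units, time = 20
  J1 runs 2 units, time = 22
  J1 runs 2 units, time = 24
Finish times: [24, 12, 20, 16]
Average turnaround = 72/4 = 18.0

18.0


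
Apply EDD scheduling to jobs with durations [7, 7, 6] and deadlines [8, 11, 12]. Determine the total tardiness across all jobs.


Sort by due date (EDD order): [(7, 8), (7, 11), (6, 12)]
Compute completion times and tardiness:
  Job 1: p=7, d=8, C=7, tardiness=max(0,7-8)=0
  Job 2: p=7, d=11, C=14, tardiness=max(0,14-11)=3
  Job 3: p=6, d=12, C=20, tardiness=max(0,20-12)=8
Total tardiness = 11

11


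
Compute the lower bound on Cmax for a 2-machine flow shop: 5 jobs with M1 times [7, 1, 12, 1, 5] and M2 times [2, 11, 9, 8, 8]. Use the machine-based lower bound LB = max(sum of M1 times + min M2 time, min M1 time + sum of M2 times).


LB1 = sum(M1 times) + min(M2 times) = 26 + 2 = 28
LB2 = min(M1 times) + sum(M2 times) = 1 + 38 = 39
Lower bound = max(LB1, LB2) = max(28, 39) = 39

39


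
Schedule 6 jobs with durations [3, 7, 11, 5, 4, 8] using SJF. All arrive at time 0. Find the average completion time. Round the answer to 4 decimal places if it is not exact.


SJF order (ascending): [3, 4, 5, 7, 8, 11]
Completion times:
  Job 1: burst=3, C=3
  Job 2: burst=4, C=7
  Job 3: burst=5, C=12
  Job 4: burst=7, C=19
  Job 5: burst=8, C=27
  Job 6: burst=11, C=38
Average completion = 106/6 = 17.6667

17.6667


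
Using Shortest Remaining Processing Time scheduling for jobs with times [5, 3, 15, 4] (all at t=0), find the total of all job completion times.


Since all jobs arrive at t=0, SRPT equals SPT ordering.
SPT order: [3, 4, 5, 15]
Completion times:
  Job 1: p=3, C=3
  Job 2: p=4, C=7
  Job 3: p=5, C=12
  Job 4: p=15, C=27
Total completion time = 3 + 7 + 12 + 27 = 49

49


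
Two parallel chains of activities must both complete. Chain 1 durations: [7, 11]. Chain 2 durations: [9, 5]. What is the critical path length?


Path A total = 7 + 11 = 18
Path B total = 9 + 5 = 14
Critical path = longest path = max(18, 14) = 18

18


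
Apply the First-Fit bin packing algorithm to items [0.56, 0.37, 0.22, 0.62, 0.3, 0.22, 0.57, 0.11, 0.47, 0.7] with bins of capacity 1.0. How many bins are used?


Place items sequentially using First-Fit:
  Item 0.56 -> new Bin 1
  Item 0.37 -> Bin 1 (now 0.93)
  Item 0.22 -> new Bin 2
  Item 0.62 -> Bin 2 (now 0.84)
  Item 0.3 -> new Bin 3
  Item 0.22 -> Bin 3 (now 0.52)
  Item 0.57 -> new Bin 4
  Item 0.11 -> Bin 2 (now 0.95)
  Item 0.47 -> Bin 3 (now 0.99)
  Item 0.7 -> new Bin 5
Total bins used = 5

5


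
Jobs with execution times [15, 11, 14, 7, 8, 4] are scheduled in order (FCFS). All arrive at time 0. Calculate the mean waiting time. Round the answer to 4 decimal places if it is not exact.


FCFS order (as given): [15, 11, 14, 7, 8, 4]
Waiting times:
  Job 1: wait = 0
  Job 2: wait = 15
  Job 3: wait = 26
  Job 4: wait = 40
  Job 5: wait = 47
  Job 6: wait = 55
Sum of waiting times = 183
Average waiting time = 183/6 = 30.5

30.5


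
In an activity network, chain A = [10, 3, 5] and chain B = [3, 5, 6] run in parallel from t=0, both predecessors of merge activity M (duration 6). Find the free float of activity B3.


ES(B3) = sum of predecessors on chain B = 8
EF(B3) = ES + duration = 8 + 6 = 14
Successor of B3 is M. ES(M) = max(sum(A), sum(B)) = max(18, 14) = 18
Free float = ES(successor) - EF(current) = 18 - 14 = 4

4


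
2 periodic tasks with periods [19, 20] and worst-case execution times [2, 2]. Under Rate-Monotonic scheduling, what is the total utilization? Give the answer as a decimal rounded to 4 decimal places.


Compute individual utilizations (exact fractions):
  Task 1: C/T = 2/19 (approx. 0.1053)
  Task 2: C/T = 2/20 = 1/10 (approx. 0.1)
Total utilization U = 2/19 + 1/10 = 39/190
Rounded to 4 decimal places: U = 0.2053
RM (Liu & Layland) bound for 2 tasks = 0.828427; compare with U = 39/190 (approx. 0.205263)
U <= bound, so schedulable by RM sufficient condition.

0.2053


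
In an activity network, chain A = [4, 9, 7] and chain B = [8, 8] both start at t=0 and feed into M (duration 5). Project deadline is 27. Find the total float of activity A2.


Forward pass: ES(A2) = sum of predecessors on chain A = 4
EF = ES + duration = 4 + 9 = 13
Backward pass: LF(M) = deadline = 27; LS(M) = 27 - 5 = 22
LF(A2) = LS(M) - sum(successors on chain A) = 22 - 7 = 15
LS = LF - duration = 15 - 9 = 6
Total float = LS - ES = 6 - 4 = 2

2


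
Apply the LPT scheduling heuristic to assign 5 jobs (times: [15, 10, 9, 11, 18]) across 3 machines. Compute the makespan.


Sort jobs in decreasing order (LPT): [18, 15, 11, 10, 9]
Assign each job to the least loaded machine:
  Machine 1: jobs [18], load = 18
  Machine 2: jobs [15, 9], load = 24
  Machine 3: jobs [11, 10], load = 21
Makespan = max load = 24

24


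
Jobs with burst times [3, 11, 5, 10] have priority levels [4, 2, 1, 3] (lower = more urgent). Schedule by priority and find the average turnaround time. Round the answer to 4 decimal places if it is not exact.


Sort by priority (ascending = highest first):
Order: [(1, 5), (2, 11), (3, 10), (4, 3)]
Completion times:
  Priority 1, burst=5, C=5
  Priority 2, burst=11, C=16
  Priority 3, burst=10, C=26
  Priority 4, burst=3, C=29
Average turnaround = 76/4 = 19.0

19.0


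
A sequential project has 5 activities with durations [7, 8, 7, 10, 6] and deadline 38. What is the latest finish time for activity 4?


LF(activity 4) = deadline - sum of successor durations
Successors: activities 5 through 5 with durations [6]
Sum of successor durations = 6
LF = 38 - 6 = 32

32


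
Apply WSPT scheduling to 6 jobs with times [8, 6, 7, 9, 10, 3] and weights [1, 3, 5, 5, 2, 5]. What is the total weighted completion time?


Compute p/w ratios and sort ascending (WSPT): [(3, 5), (7, 5), (9, 5), (6, 3), (10, 2), (8, 1)]
Compute weighted completion times:
  Job (p=3,w=5): C=3, w*C=5*3=15
  Job (p=7,w=5): C=10, w*C=5*10=50
  Job (p=9,w=5): C=19, w*C=5*19=95
  Job (p=6,w=3): C=25, w*C=3*25=75
  Job (p=10,w=2): C=35, w*C=2*35=70
  Job (p=8,w=1): C=43, w*C=1*43=43
Total weighted completion time = 348

348


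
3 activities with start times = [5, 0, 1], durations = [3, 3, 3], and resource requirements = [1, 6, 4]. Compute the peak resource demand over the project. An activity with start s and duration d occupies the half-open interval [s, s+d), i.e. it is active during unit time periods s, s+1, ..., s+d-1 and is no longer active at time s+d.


Each activity i is active on [start_i, start_i + duration_i).
Compute total resource usage per time slot:
  t=0: active resources = [6], total = 6
  t=1: active resources = [6, 4], total = 10
  t=2: active resources = [6, 4], total = 10
  t=3: active resources = [4], total = 4
  t=4: active resources = [], total = 0
  t=5: active resources = [1], total = 1
  t=6: active resources = [1], total = 1
  t=7: active resources = [1], total = 1
Peak resource demand = 10

10


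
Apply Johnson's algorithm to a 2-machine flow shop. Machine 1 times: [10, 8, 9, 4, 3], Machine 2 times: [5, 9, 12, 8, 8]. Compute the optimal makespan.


Apply Johnson's rule:
  Group 1 (a <= b): [(5, 3, 8), (4, 4, 8), (2, 8, 9), (3, 9, 12)]
  Group 2 (a > b): [(1, 10, 5)]
Optimal job order: [5, 4, 2, 3, 1]
Schedule:
  Job 5: M1 done at 3, M2 done at 11
  Job 4: M1 done at 7, M2 done at 19
  Job 2: M1 done at 15, M2 done at 28
  Job 3: M1 done at 24, M2 done at 40
  Job 1: M1 done at 34, M2 done at 45
Makespan = 45

45


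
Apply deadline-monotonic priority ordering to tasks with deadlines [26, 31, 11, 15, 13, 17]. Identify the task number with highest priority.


Sort tasks by relative deadline (ascending):
  Task 3: deadline = 11
  Task 5: deadline = 13
  Task 4: deadline = 15
  Task 6: deadline = 17
  Task 1: deadline = 26
  Task 2: deadline = 31
Priority order (highest first): [3, 5, 4, 6, 1, 2]
Highest priority task = 3

3


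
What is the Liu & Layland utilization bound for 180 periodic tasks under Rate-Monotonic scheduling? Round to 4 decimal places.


Compute 2^(1/180) = 1.0038582416
Subtract 1: 1.0038582416 - 1 = 0.0038582416
Multiply by n: 180 * 0.0038582416 = 0.6944834880
Round to 4 dp: 0.6945

0.6945


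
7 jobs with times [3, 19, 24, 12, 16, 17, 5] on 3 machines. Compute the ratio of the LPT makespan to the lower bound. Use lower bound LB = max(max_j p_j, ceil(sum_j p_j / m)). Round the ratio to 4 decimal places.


LPT order: [24, 19, 17, 16, 12, 5, 3]
Machine loads after assignment: [32, 31, 33]
LPT makespan = 33
Lower bound = max(max_job, ceil(total/3)) = max(24, 32) = 32
Ratio = 33 / 32 = 1.0313

1.0313


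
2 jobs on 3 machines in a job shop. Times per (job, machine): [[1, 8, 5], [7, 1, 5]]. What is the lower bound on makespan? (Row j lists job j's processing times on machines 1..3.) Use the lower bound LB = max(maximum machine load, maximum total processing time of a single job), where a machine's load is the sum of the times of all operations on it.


Machine loads:
  Machine 1: 1 + 7 = 8
  Machine 2: 8 + 1 = 9
  Machine 3: 5 + 5 = 10
Max machine load = 10
Job totals:
  Job 1: 14
  Job 2: 13
Max job total = 14
Lower bound = max(10, 14) = 14

14


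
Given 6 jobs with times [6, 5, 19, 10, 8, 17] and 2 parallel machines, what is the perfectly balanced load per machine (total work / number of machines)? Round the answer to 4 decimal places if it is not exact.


Total processing time = 6 + 5 + 19 + 10 + 8 + 17 = 65
Number of machines = 2
Ideal balanced load = 65 / 2 = 32.5

32.5


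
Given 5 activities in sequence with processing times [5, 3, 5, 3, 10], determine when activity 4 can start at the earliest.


Activity 4 starts after activities 1 through 3 complete.
Predecessor durations: [5, 3, 5]
ES = 5 + 3 + 5 = 13

13
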